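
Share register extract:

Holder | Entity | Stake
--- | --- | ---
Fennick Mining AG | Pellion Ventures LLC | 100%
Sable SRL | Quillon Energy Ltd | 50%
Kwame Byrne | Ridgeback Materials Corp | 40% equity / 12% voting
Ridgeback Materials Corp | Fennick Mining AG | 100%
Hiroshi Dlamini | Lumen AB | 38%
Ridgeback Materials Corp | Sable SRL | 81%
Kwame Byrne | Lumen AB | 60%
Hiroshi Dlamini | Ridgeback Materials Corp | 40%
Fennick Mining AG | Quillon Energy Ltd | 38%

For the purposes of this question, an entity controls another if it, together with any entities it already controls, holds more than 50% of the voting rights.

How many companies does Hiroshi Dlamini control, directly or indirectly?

0

Hiroshi's largest direct stake is 40% in Ridgeback, which does not meet the threshold.
Hiroshi controls 0 companies.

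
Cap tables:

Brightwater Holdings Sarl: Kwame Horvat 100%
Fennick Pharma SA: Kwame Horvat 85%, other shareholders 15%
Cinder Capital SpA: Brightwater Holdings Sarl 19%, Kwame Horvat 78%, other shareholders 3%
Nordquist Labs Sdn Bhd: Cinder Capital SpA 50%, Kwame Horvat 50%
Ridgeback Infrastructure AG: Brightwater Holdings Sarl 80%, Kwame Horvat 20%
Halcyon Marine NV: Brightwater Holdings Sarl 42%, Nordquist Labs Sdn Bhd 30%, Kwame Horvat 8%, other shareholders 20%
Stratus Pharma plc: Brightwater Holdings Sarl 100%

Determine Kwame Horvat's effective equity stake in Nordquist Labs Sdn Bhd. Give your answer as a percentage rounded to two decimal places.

Kwame reaches Nordquist along 3 paths.
Via Brightwater → Cinder: 100% × 19% × 50% = 9.5%.
Via Cinder: 78% × 50% = 39%.
Direct stake: 50% = 50%.
Total: 9.5% + 39% + 50% = 98.5%.
Rounded: 98.50%.

98.50%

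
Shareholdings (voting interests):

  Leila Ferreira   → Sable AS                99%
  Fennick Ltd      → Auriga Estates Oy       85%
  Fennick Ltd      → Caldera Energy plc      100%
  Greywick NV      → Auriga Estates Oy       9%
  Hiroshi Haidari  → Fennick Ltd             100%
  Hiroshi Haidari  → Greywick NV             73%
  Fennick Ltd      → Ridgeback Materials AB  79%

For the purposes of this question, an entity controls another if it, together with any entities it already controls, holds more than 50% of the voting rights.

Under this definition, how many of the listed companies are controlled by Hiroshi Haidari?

5

Hiroshi holds 100% of Fennick, so Hiroshi controls Fennick.
Hiroshi holds 73% of Greywick, so Hiroshi controls Greywick.
Fennick and Greywick together hold 85% + 9% = 94% of Auriga, so Hiroshi controls Auriga.
Fennick holds 79% of Ridgeback, so Hiroshi controls Ridgeback.
Fennick holds 100% of Caldera, so Hiroshi controls Caldera.
No other company's threshold is met.
Hiroshi controls 5 companies.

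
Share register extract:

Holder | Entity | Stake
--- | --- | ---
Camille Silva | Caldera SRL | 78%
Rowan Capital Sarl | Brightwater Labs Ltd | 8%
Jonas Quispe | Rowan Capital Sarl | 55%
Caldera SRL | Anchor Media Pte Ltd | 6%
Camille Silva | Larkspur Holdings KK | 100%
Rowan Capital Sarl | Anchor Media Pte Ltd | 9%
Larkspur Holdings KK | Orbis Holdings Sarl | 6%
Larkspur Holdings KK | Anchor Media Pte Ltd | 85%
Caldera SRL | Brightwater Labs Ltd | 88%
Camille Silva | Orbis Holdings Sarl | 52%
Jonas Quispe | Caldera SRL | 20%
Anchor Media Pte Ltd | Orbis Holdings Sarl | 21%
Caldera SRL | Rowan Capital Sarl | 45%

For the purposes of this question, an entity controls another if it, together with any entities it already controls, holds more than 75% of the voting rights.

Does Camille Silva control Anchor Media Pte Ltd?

Yes

Camille holds 100% of Larkspur, so Camille controls Larkspur.
Camille holds 78% of Caldera, so Camille controls Caldera.
Larkspur and Caldera together hold 85% + 6% = 91% of Anchor, so Camille controls Anchor.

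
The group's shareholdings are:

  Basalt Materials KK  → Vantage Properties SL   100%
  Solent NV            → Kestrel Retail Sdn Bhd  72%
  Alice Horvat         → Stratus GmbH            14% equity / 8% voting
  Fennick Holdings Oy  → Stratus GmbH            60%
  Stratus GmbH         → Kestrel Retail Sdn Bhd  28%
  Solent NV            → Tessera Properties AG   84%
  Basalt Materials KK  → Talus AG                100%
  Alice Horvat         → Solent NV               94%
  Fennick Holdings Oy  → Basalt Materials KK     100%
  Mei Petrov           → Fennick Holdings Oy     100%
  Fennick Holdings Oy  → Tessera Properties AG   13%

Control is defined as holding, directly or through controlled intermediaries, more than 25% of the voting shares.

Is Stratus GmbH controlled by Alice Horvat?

No

Alice holds 94% of Solent, so Alice controls Solent.
Solent holds 72% of Kestrel, so Alice controls Kestrel.
Solent holds 84% of Tessera, so Alice controls Tessera.
In Stratus, Alice's side holds only 8%, not > 25%.
So Alice does not control Stratus.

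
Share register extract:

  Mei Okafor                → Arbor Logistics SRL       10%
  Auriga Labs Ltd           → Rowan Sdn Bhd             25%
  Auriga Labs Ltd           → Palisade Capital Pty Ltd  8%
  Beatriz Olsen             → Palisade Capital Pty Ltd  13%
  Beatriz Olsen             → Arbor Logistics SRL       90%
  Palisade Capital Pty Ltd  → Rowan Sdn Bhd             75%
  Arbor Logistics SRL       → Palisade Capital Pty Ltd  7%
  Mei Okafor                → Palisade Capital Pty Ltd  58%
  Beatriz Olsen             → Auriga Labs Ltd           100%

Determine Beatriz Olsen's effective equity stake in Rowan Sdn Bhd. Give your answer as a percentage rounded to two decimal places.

Beatriz reaches Rowan along 4 paths.
Via Auriga: 100% × 25% = 25%.
Via Arbor → Palisade: 90% × 7% × 75% = 4.725%.
Via Palisade: 13% × 75% = 9.75%.
Via Auriga → Palisade: 100% × 8% × 75% = 6%.
Total: 25% + 4.725% + 9.75% + 6% = 45.475%.
Rounded: 45.48%.

45.48%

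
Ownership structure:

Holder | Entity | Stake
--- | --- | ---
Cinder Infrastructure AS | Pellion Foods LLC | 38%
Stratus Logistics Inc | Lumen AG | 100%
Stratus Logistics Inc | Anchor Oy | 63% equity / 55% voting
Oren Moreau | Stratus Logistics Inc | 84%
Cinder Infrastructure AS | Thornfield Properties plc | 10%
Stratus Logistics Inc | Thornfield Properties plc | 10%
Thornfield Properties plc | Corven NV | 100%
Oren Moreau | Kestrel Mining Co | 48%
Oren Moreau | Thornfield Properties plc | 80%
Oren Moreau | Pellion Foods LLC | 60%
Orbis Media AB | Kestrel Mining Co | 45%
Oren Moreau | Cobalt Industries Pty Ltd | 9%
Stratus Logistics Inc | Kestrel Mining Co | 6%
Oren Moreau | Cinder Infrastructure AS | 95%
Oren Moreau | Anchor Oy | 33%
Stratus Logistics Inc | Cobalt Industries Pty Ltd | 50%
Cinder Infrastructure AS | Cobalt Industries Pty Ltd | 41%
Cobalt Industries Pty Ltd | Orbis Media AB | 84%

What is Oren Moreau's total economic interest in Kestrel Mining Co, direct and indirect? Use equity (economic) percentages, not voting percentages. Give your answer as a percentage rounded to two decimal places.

87.04%

Oren reaches Kestrel along 5 paths.
Via Stratus: 84% × 6% = 5.04%.
Direct stake: 48% = 48%.
Via Cobalt → Orbis: 9% × 84% × 45% = 3.402%.
Via Cinder → Cobalt → Orbis: 95% × 41% × 84% × 45% = 14.7231%.
Via Stratus → Cobalt → Orbis: 84% × 50% × 84% × 45% = 15.876%.
Total: 5.04% + 48% + 3.402% + 14.7231% + 15.876% = 87.0411%.
Rounded: 87.04%.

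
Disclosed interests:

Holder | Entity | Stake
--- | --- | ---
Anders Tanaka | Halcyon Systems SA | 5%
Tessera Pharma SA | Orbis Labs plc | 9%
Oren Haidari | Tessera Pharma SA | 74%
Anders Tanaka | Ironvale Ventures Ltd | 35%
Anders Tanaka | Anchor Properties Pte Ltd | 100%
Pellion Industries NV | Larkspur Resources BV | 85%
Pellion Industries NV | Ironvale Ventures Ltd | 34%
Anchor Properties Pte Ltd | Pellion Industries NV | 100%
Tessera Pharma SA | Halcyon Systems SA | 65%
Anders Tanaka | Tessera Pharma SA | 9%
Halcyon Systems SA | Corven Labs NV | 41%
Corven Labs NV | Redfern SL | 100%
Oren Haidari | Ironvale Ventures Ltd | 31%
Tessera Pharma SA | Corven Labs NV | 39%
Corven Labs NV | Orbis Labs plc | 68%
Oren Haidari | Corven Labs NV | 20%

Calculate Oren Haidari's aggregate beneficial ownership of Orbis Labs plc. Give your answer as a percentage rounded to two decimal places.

53.30%

Oren reaches Orbis along 4 paths.
Via Tessera: 74% × 9% = 6.66%.
Via Tessera → Halcyon → Corven: 74% × 65% × 41% × 68% = 13.41028%.
Via Corven: 20% × 68% = 13.6%.
Via Tessera → Corven: 74% × 39% × 68% = 19.6248%.
Total: 6.66% + 13.41028% + 13.6% + 19.6248% = 53.29508%.
Rounded: 53.30%.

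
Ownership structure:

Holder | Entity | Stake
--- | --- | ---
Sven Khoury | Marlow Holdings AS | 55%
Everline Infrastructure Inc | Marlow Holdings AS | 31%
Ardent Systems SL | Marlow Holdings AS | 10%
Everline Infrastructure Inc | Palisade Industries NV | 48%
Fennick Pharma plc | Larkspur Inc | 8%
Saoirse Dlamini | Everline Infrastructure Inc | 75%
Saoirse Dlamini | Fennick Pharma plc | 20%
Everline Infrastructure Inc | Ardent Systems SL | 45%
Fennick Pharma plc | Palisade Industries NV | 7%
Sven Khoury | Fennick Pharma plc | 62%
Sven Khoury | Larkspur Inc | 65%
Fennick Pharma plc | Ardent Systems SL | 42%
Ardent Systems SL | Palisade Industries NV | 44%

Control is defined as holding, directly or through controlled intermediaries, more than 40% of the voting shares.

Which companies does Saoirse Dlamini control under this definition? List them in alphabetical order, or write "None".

Saoirse holds 75% of Everline, so Saoirse controls Everline.
Everline holds 45% of Ardent, so Saoirse controls Ardent.
Everline and Ardent together hold 31% + 10% = 41% of Marlow, so Saoirse controls Marlow.
Ardent and Everline together hold 44% + 48% = 92% of Palisade, so Saoirse controls Palisade.
No other company's threshold is met.

Ardent Systems SL, Everline Infrastructure Inc, Marlow Holdings AS, Palisade Industries NV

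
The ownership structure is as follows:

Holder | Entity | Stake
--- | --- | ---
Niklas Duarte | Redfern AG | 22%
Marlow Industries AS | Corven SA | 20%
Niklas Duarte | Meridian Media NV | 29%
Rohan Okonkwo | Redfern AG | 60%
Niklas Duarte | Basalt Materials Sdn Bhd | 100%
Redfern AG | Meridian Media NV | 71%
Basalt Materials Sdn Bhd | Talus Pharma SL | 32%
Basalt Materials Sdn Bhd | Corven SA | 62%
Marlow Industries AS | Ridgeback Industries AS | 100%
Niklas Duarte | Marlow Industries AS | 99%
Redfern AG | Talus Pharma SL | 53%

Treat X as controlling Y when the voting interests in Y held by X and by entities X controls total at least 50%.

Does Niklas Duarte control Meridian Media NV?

No

Niklas holds 99% of Marlow, so Niklas controls Marlow.
Niklas holds 100% of Basalt, so Niklas controls Basalt.
Marlow holds 100% of Ridgeback, so Niklas controls Ridgeback.
Basalt and Marlow together hold 62% + 20% = 82% of Corven, so Niklas controls Corven.
In Meridian, Niklas's side holds only 29%, not ≥ 50%.
So Niklas does not control Meridian.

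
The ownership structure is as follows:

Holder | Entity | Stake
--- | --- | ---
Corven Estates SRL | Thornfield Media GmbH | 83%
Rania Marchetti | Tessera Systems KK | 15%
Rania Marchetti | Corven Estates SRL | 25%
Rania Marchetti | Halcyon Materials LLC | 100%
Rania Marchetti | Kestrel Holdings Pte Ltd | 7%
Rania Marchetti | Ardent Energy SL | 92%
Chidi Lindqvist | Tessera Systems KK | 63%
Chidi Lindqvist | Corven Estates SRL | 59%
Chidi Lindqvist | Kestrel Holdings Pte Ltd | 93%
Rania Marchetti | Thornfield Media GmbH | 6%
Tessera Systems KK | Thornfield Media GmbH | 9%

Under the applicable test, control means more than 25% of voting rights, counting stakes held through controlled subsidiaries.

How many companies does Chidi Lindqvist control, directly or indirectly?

4

Chidi holds 59% of Corven, so Chidi controls Corven.
Chidi holds 93% of Kestrel, so Chidi controls Kestrel.
Chidi holds 63% of Tessera, so Chidi controls Tessera.
Corven and Tessera together hold 83% + 9% = 92% of Thornfield, so Chidi controls Thornfield.
No other company's threshold is met.
Chidi controls 4 companies.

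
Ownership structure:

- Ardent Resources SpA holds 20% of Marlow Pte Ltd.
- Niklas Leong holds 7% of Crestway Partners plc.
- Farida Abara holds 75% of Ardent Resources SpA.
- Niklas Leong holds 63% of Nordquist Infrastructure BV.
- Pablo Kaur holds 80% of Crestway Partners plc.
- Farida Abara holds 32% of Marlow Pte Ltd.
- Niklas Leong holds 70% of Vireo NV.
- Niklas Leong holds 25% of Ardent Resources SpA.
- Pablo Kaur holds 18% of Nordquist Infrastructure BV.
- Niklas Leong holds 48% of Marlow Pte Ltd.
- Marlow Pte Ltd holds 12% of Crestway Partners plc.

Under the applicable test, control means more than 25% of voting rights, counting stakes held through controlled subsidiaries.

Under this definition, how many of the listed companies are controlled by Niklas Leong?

3

Niklas holds 48% of Marlow, so Niklas controls Marlow.
Niklas holds 63% of Nordquist, so Niklas controls Nordquist.
Niklas holds 70% of Vireo, so Niklas controls Vireo.
No other company's threshold is met.
Niklas controls 3 companies.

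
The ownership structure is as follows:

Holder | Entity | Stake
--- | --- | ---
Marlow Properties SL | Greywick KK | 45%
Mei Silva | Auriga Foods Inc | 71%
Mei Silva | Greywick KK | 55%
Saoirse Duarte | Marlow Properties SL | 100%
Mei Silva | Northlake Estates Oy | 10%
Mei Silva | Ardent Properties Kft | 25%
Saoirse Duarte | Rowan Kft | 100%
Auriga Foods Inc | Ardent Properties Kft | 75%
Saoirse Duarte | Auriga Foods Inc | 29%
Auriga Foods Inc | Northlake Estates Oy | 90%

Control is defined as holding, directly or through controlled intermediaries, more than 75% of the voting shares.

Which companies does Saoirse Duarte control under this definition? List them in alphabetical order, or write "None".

Saoirse holds 100% of Rowan, so Saoirse controls Rowan.
Saoirse holds 100% of Marlow, so Saoirse controls Marlow.
No other company's threshold is met.

Marlow Properties SL, Rowan Kft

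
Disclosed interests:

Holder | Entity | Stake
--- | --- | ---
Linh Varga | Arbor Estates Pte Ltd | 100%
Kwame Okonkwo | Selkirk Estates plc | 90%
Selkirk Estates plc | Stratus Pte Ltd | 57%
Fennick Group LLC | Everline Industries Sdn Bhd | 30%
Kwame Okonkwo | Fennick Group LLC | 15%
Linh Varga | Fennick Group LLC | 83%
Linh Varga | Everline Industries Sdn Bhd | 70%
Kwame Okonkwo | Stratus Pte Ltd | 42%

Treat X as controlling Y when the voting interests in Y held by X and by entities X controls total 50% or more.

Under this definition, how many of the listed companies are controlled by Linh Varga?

3

Linh holds 100% of Arbor, so Linh controls Arbor.
Linh holds 83% of Fennick, so Linh controls Fennick.
Linh and Fennick together hold 70% + 30% = 100% of Everline, so Linh controls Everline.
No other company's threshold is met.
Linh controls 3 companies.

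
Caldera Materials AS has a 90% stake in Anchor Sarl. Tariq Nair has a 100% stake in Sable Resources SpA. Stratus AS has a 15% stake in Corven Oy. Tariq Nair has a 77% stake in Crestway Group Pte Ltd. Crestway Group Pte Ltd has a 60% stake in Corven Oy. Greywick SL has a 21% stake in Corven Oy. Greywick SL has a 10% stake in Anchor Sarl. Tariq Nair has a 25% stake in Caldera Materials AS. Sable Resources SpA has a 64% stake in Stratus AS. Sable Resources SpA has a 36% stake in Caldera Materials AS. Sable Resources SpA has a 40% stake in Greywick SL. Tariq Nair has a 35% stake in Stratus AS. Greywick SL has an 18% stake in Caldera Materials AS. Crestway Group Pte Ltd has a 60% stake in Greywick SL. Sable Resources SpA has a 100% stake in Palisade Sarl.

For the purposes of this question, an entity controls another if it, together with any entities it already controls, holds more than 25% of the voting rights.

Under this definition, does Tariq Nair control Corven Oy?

Tariq holds 100% of Sable, so Tariq controls Sable.
Sable and Tariq together hold 64% + 35% = 99% of Stratus, so Tariq controls Stratus.
Tariq holds 77% of Crestway, so Tariq controls Crestway.
Sable and Crestway together hold 40% + 60% = 100% of Greywick, so Tariq controls Greywick.
Stratus and Crestway and Greywick together hold 15% + 60% + 21% = 96% of Corven, so Tariq controls Corven.

Yes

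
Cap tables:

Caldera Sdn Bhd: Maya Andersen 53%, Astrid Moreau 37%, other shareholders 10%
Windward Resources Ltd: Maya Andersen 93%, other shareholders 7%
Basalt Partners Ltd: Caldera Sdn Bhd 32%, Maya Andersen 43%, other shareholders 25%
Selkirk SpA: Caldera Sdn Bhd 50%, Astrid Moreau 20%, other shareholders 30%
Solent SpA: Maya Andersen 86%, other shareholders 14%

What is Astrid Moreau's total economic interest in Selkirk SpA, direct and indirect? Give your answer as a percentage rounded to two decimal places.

Astrid reaches Selkirk along 2 paths.
Via Caldera: 37% × 50% = 18.5%.
Direct stake: 20% = 20%.
Total: 18.5% + 20% = 38.5%.
Rounded: 38.50%.

38.50%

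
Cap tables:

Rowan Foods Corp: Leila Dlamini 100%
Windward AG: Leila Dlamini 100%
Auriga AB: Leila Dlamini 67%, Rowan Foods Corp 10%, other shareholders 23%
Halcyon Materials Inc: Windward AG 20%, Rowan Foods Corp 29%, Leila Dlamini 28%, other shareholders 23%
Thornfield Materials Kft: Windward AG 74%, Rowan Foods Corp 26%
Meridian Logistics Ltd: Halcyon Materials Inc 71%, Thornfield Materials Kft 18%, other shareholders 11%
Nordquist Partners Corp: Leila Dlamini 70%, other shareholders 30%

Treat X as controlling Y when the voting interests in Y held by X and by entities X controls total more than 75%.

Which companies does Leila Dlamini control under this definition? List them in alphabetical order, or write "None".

Auriga AB, Halcyon Materials Inc, Meridian Logistics Ltd, Rowan Foods Corp, Thornfield Materials Kft, Windward AG

Leila holds 100% of Rowan, so Leila controls Rowan.
Leila holds 100% of Windward, so Leila controls Windward.
Leila and Rowan together hold 67% + 10% = 77% of Auriga, so Leila controls Auriga.
Windward and Rowan and Leila together hold 20% + 29% + 28% = 77% of Halcyon, so Leila controls Halcyon.
Windward and Rowan together hold 74% + 26% = 100% of Thornfield, so Leila controls Thornfield.
Halcyon and Thornfield together hold 71% + 18% = 89% of Meridian, so Leila controls Meridian.
No other company's threshold is met.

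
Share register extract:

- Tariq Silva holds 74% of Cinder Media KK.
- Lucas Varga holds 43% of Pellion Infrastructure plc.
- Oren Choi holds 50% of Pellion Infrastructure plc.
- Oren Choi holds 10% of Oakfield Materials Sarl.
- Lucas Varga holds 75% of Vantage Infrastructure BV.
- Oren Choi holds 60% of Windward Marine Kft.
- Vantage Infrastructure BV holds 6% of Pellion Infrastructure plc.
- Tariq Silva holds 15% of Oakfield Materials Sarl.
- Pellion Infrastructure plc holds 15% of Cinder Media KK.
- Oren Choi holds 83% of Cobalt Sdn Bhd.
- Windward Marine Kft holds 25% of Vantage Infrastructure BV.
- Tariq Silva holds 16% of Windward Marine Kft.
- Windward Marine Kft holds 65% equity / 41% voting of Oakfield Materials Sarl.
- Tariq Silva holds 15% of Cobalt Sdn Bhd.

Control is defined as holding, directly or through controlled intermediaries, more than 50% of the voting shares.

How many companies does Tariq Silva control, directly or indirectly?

Tariq holds 74% of Cinder, so Tariq controls Cinder.
No other company's threshold is met.
Tariq controls 1 company.

1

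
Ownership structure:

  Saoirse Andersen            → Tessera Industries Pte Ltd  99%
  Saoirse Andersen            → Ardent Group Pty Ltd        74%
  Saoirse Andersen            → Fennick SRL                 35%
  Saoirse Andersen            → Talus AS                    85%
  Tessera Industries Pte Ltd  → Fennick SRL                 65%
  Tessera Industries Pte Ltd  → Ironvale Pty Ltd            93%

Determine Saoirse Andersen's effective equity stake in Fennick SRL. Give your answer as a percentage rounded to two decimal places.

Saoirse reaches Fennick along 2 paths.
Direct stake: 35% = 35%.
Via Tessera: 99% × 65% = 64.35%.
Total: 35% + 64.35% = 99.35%.

99.35%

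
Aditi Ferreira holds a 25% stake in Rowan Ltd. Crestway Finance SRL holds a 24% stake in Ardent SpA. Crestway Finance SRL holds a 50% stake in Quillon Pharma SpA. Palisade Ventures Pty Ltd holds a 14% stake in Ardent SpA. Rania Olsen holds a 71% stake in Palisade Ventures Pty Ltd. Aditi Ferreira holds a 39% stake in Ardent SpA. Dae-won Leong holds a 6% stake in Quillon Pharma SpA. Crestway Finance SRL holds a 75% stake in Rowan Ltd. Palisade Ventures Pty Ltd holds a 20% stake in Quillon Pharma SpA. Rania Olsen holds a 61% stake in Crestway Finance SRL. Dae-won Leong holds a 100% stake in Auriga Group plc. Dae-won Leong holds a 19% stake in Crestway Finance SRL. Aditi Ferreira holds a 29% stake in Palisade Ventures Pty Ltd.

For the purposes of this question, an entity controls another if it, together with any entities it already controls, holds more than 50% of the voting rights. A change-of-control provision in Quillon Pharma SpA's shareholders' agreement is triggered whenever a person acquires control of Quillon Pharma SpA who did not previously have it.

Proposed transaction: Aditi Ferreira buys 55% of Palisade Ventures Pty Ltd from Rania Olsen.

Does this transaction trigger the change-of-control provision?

No

The purchase adds only to Aditi's holdings (Rania's stake shrinks), so Aditi is the only person who could newly come to control Quillon.
Aditi's largest direct stake is 39% in Ardent, which does not meet the threshold, so Aditi controls no company.
Neither Aditi nor any entity Aditi controls holds any voting interest in Quillon.
So before the transaction, Aditi does not control Quillon.
After the purchase, Aditi's direct stake in Palisade rises to 29% + 55% = 84%, and Rania's stake falls to 16%.
Aditi holds 84% of Palisade, so Aditi controls Palisade.
Aditi and Palisade together hold 39% + 14% = 53% of Ardent, so Aditi controls Ardent.
After the transaction, Aditi's side holds 20% of Quillon, not > 50%, so Aditi still does not control Quillon.
No new person acquires control, so the clause is not triggered.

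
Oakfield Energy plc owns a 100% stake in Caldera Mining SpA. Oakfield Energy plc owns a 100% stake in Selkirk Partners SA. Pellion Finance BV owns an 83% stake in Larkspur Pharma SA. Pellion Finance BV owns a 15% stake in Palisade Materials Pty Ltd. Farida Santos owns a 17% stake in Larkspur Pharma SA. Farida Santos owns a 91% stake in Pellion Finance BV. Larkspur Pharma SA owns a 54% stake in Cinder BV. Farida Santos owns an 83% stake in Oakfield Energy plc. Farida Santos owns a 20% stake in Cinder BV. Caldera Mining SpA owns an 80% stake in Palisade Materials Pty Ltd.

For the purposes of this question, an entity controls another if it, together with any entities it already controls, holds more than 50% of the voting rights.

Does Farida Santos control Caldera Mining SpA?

Yes

Farida holds 83% of Oakfield, so Farida controls Oakfield.
Oakfield holds 100% of Caldera, so Farida controls Caldera.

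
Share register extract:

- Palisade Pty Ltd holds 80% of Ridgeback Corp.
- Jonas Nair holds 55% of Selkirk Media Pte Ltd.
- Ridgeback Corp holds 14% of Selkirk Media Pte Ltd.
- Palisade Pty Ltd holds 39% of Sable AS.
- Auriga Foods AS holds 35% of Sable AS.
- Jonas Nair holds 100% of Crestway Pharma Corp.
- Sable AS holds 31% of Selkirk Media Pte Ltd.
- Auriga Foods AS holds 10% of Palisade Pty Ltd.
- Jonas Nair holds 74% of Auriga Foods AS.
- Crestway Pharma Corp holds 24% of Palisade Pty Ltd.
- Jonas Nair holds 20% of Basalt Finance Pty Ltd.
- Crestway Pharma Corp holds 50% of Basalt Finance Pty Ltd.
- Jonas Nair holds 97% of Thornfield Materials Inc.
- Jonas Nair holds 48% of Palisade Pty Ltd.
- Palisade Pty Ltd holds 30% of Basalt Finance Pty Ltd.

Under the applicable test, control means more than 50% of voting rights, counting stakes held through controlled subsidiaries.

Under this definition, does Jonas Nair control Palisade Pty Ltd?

Yes

Jonas holds 100% of Crestway, so Jonas controls Crestway.
Jonas holds 74% of Auriga, so Jonas controls Auriga.
Auriga and Jonas and Crestway together hold 10% + 48% + 24% = 82% of Palisade, so Jonas controls Palisade.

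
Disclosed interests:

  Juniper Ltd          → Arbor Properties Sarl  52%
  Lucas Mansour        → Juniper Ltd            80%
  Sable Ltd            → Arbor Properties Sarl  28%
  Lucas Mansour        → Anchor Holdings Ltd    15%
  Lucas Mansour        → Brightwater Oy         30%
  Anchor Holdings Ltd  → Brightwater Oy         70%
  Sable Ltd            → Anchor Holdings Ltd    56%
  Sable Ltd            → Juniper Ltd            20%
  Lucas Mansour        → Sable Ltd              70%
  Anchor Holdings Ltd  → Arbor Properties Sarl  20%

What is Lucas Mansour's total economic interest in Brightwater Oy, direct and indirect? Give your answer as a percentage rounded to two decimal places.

67.94%

Lucas reaches Brightwater along 3 paths.
Direct stake: 30% = 30%.
Via Sable → Anchor: 70% × 56% × 70% = 27.44%.
Via Anchor: 15% × 70% = 10.5%.
Total: 30% + 27.44% + 10.5% = 67.94%.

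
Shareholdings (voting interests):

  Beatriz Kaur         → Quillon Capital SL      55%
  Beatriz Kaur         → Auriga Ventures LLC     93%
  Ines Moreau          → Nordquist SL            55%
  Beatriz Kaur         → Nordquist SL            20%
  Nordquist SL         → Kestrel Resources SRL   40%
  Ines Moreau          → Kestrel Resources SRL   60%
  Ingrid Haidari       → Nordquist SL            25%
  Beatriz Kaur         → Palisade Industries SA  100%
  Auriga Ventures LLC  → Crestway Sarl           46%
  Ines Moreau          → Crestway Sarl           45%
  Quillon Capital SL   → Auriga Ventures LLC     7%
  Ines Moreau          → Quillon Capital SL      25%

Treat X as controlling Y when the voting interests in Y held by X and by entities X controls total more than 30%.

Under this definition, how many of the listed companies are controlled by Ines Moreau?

Ines holds 55% of Nordquist, so Ines controls Nordquist.
Ines holds 45% of Crestway, so Ines controls Crestway.
Ines and Nordquist together hold 60% + 40% = 100% of Kestrel, so Ines controls Kestrel.
No other company's threshold is met.
Ines controls 3 companies.

3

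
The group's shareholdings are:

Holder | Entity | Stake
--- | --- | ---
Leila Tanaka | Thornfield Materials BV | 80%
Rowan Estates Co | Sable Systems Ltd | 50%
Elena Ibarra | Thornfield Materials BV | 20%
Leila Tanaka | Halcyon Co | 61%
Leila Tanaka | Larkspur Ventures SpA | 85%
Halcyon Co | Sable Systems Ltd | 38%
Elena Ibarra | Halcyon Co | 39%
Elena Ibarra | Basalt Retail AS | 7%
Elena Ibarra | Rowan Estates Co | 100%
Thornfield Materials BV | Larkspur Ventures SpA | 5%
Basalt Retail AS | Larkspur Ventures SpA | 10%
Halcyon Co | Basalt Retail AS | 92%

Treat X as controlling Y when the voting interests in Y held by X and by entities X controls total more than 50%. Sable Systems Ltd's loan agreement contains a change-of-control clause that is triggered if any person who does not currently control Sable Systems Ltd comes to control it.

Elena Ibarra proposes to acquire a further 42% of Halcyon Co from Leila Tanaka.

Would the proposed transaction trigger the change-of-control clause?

Yes

The purchase adds only to Elena's holdings (Leila's stake shrinks), so Elena is the only person who could newly come to control Sable.
Elena holds 100% of Rowan, so Elena controls Rowan.
In Sable, Elena's side holds only 50%, not > 50%.
So before the transaction, Elena does not control Sable.
After the purchase, Elena's direct stake in Halcyon rises to 39% + 42% = 81%, and Leila's stake falls to 19%.
Elena holds 81% of Halcyon, so Elena controls Halcyon.
Rowan and Halcyon together hold 50% + 38% = 88% of Sable, so Elena controls Sable.
Elena did not control Sable before and does after, so the clause is triggered.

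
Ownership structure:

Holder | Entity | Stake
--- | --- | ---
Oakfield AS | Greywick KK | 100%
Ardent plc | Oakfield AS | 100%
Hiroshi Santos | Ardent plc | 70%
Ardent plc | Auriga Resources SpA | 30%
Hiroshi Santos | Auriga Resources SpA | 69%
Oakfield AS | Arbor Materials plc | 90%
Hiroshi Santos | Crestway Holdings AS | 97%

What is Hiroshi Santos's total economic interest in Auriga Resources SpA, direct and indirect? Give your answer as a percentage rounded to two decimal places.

Hiroshi reaches Auriga along 2 paths.
Via Ardent: 70% × 30% = 21%.
Direct stake: 69% = 69%.
Total: 21% + 69% = 90%.
Rounded: 90.00%.

90.00%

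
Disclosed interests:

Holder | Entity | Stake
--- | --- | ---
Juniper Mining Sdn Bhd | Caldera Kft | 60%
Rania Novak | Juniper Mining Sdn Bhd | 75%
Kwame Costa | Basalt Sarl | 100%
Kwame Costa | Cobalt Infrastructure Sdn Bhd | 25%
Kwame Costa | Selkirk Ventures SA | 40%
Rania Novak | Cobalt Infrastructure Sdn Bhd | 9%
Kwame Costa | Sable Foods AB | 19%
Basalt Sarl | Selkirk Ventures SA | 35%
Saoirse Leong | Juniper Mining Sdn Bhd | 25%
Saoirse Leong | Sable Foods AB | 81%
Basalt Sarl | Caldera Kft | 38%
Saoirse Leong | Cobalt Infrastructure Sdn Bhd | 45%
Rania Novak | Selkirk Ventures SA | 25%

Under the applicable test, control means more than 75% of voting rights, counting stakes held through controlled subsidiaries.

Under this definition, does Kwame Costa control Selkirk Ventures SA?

Kwame holds 100% of Basalt, so Kwame controls Basalt.
In Selkirk, Kwame's side holds only 35% + 40% = 75%, not > 75%.
So Kwame does not control Selkirk.

No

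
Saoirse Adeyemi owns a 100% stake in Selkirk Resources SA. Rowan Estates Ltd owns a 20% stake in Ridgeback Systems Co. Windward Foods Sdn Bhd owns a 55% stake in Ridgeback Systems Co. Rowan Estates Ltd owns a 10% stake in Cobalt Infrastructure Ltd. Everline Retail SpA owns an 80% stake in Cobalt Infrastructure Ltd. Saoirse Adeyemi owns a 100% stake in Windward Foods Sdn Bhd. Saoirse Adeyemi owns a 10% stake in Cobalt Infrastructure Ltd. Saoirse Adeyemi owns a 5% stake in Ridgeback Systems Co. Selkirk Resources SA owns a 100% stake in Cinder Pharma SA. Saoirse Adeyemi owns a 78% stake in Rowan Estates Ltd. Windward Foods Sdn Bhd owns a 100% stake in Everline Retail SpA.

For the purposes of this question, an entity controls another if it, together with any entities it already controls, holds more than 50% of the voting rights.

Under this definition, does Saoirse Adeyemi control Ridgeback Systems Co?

Saoirse holds 100% of Windward, so Saoirse controls Windward.
Saoirse holds 78% of Rowan, so Saoirse controls Rowan.
Rowan and Windward and Saoirse together hold 20% + 55% + 5% = 80% of Ridgeback, so Saoirse controls Ridgeback.

Yes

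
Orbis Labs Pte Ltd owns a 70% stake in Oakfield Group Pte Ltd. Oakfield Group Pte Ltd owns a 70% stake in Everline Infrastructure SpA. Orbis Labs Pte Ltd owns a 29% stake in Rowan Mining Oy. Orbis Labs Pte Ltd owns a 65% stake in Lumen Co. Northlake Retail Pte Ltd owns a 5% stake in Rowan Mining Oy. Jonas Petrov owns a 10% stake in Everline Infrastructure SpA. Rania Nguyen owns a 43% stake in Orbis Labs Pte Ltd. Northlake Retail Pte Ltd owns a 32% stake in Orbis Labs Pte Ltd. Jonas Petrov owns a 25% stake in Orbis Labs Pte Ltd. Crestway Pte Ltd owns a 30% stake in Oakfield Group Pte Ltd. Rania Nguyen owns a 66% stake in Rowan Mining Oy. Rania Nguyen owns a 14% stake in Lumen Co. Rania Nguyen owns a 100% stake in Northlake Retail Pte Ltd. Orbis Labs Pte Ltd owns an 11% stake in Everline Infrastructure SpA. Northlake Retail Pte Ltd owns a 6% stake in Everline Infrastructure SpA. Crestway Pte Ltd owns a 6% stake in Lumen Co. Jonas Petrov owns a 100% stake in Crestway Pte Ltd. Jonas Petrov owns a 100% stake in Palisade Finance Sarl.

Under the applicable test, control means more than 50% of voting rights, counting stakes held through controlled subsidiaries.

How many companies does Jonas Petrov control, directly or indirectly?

Jonas holds 100% of Crestway, so Jonas controls Crestway.
Jonas holds 100% of Palisade, so Jonas controls Palisade.
No other company's threshold is met.
Jonas controls 2 companies.

2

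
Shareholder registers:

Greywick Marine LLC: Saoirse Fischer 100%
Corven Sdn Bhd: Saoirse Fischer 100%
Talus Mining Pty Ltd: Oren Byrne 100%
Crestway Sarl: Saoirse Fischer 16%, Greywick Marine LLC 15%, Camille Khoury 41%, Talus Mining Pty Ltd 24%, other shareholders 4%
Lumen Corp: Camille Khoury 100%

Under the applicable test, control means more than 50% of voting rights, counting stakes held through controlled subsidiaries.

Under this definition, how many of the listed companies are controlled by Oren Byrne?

Oren holds 100% of Talus, so Oren controls Talus.
No other company's threshold is met.
Oren controls 1 company.

1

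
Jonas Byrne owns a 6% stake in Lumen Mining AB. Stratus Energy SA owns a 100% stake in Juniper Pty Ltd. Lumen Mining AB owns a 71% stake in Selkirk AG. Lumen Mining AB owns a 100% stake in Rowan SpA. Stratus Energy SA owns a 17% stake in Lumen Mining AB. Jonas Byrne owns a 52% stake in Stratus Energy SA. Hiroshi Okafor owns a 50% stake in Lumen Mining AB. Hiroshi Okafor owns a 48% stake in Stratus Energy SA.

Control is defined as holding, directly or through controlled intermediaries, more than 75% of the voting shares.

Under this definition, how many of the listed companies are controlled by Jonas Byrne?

Jonas's largest direct stake is 52% in Stratus, which does not meet the threshold.
Jonas controls 0 companies.

0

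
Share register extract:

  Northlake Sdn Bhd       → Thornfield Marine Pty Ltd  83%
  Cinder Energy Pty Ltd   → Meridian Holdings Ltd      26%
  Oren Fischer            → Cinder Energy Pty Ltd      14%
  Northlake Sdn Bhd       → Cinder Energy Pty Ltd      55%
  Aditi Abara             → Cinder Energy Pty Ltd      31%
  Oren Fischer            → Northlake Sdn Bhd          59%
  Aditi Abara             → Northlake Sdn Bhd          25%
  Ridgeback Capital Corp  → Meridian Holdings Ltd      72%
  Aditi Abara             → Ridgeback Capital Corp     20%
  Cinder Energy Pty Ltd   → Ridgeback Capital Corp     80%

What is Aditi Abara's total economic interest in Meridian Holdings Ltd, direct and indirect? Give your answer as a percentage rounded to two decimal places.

51.81%

Aditi reaches Meridian along 5 paths.
Via Cinder: 31% × 26% = 8.06%.
Via Northlake → Cinder: 25% × 55% × 26% = 3.575%.
Via Cinder → Ridgeback: 31% × 80% × 72% = 17.856%.
Via Northlake → Cinder → Ridgeback: 25% × 55% × 80% × 72% = 7.92%.
Via Ridgeback: 20% × 72% = 14.4%.
Total: 8.06% + 3.575% + 17.856% + 7.92% + 14.4% = 51.811%.
Rounded: 51.81%.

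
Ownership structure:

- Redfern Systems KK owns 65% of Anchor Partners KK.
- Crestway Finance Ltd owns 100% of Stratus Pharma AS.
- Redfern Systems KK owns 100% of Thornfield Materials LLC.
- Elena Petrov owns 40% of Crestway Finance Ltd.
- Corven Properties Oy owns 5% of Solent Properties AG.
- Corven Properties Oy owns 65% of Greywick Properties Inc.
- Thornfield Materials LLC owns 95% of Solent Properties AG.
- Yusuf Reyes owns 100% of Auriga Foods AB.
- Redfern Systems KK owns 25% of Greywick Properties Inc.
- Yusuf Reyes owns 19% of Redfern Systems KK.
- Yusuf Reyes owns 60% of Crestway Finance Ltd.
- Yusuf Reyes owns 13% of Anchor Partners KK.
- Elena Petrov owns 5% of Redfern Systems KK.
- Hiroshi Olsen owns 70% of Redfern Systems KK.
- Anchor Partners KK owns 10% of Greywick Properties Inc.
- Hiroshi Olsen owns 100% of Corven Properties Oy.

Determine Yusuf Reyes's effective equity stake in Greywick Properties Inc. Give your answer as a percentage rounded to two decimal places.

7.29%

Yusuf reaches Greywick along 3 paths.
Via Redfern → Anchor: 19% × 65% × 10% = 1.235%.
Via Anchor: 13% × 10% = 1.3%.
Via Redfern: 19% × 25% = 4.75%.
Total: 1.235% + 1.3% + 4.75% = 7.285%.
Rounded: 7.29%.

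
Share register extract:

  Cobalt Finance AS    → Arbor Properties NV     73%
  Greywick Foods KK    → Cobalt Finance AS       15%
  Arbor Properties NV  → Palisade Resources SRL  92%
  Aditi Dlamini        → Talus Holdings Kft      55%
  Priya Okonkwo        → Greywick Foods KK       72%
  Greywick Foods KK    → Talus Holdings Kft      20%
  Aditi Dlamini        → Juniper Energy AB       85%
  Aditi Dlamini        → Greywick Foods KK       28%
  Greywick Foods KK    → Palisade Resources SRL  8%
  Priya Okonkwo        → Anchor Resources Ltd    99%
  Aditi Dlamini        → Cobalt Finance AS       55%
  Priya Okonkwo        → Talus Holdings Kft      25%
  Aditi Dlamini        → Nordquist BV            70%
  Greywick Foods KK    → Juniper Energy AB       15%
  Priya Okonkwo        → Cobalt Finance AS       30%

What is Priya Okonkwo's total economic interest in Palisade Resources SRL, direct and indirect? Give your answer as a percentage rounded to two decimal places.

33.16%

Priya reaches Palisade along 3 paths.
Via Cobalt → Arbor: 30% × 73% × 92% = 20.148%.
Via Greywick → Cobalt → Arbor: 72% × 15% × 73% × 92% = 7.25328%.
Via Greywick: 72% × 8% = 5.76%.
Total: 20.148% + 7.25328% + 5.76% = 33.16128%.
Rounded: 33.16%.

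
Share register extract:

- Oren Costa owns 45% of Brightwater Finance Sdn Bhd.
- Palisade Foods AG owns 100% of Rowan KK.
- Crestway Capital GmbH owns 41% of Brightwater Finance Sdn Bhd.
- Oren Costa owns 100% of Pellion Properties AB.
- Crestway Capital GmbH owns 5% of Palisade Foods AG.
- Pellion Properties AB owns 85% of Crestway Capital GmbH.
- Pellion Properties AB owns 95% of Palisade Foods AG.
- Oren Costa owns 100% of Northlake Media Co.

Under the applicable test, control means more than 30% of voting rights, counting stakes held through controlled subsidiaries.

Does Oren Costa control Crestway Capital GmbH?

Oren holds 100% of Pellion, so Oren controls Pellion.
Pellion holds 85% of Crestway, so Oren controls Crestway.

Yes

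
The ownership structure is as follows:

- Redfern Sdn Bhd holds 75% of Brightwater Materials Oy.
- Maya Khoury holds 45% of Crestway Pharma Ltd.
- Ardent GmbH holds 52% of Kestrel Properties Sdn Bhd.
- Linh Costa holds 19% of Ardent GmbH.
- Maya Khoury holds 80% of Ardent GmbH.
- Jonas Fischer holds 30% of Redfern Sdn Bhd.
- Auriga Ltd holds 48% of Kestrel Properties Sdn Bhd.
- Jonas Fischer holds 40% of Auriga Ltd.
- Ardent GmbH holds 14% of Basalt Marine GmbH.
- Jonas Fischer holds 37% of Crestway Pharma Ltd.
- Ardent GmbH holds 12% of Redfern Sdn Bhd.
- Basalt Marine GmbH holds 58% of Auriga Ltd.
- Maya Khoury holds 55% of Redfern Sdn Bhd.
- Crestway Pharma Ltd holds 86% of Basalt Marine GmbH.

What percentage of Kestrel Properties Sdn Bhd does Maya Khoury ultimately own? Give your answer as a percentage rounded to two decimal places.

Maya reaches Kestrel along 3 paths.
Via Ardent: 80% × 52% = 41.6%.
Via Ardent → Basalt → Auriga: 80% × 14% × 58% × 48% = 3.11808%.
Via Crestway → Basalt → Auriga: 45% × 86% × 58% × 48% = 10.77408%.
Total: 41.6% + 3.11808% + 10.77408% = 55.49216%.
Rounded: 55.49%.

55.49%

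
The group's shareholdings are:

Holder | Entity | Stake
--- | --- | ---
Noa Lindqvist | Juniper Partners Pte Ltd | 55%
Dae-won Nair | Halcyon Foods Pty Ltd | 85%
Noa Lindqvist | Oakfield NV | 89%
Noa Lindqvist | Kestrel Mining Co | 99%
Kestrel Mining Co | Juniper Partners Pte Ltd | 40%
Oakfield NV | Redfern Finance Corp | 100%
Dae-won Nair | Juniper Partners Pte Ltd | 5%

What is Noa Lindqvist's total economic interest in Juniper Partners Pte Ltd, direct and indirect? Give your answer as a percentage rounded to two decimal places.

94.60%

Noa reaches Juniper along 2 paths.
Via Kestrel: 99% × 40% = 39.6%.
Direct stake: 55% = 55%.
Total: 39.6% + 55% = 94.6%.
Rounded: 94.60%.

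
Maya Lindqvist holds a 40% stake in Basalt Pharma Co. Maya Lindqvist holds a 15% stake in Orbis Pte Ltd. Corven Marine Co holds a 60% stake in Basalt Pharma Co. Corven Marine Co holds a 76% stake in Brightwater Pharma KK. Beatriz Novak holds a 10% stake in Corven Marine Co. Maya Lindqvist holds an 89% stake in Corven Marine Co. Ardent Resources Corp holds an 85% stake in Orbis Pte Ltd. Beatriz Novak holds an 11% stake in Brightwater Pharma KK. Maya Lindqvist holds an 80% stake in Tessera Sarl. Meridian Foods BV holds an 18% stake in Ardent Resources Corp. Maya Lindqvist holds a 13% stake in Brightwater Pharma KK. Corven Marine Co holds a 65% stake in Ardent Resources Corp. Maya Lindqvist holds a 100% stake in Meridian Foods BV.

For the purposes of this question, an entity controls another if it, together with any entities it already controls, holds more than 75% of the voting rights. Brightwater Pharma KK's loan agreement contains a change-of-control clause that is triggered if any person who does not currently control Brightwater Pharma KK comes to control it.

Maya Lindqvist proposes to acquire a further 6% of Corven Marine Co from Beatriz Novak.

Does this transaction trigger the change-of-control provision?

The purchase adds only to Maya's holdings (Beatriz's stake shrinks), so Maya is the only person who could newly come to control Brightwater.
Maya holds 89% of Corven, so Maya controls Corven.
Maya and Corven together hold 13% + 76% = 89% of Brightwater, so Maya controls Brightwater.
So Maya already controls Brightwater before the transaction.
After the purchase, Maya's direct stake in Corven rises to 89% + 6% = 95%, and Beatriz's stake falls to 4%.
Maya controlled Brightwater already, so this is not a new person acquiring control; every other person's position is unchanged or reduced.
No new person acquires control, so the clause is not triggered.

No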